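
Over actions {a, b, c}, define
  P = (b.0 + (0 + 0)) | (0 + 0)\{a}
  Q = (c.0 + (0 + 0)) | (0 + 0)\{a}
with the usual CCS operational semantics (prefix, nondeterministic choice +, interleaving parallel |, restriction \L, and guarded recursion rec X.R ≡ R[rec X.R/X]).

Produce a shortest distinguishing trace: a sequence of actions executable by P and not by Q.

b

LTS(P): 2 reachable states
  m0 = (b.0 + (0 + 0)) | (0 + 0)\{a} ⊢ --b--▸ m1
  m1 = 0 | (0 + 0)\{a} ⊢ ∅
LTS(Q): 2 reachable states
  n0 = (c.0 + (0 + 0)) | (0 + 0)\{a} ⊢ --c--▸ n1
  n1 = 0 | (0 + 0)\{a} ⊢ ∅
Trace ⟨b⟩ through P, begin at {m0}:
  after b @ step 1: {m1}
  P completes σ.
Trace ⟨b⟩ through Q, begin at {n0}:
  after b @ step 1: ∅  — Q cannot continue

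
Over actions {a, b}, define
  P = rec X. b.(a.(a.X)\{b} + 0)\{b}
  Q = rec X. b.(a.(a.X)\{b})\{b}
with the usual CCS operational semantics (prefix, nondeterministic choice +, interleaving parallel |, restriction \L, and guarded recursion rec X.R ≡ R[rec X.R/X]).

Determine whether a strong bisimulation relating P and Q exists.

P's transition system — 4 states:
  s0 = rec X. b.(a.(a.X)\{b} + 0)\{b} :: —b→ s1
  s1 = (a.(a.(rec X. b.(a.(a.X)\{b} + 0)\{b}))\{b} + 0)\{b} :: —a→ s2
  s2 = (a.(rec X. b.(a.(a.X)\{b} + 0)\{b}))\{b}\{b} :: —a→ s3
  s3 = (rec X. b.(a.(a.X)\{b} + 0)\{b})\{b}\{b} :: deadlocked
Q's transition system — 4 states:
  t0 = rec X. b.(a.(a.X)\{b})\{b} :: —b→ t1
  t1 = (a.(a.(rec X. b.(a.(a.X)\{b})\{b}))\{b})\{b} :: —a→ t2
  t2 = (a.(rec X. b.(a.(a.X)\{b})\{b}))\{b}\{b} :: —a→ t3
  t3 = (rec X. b.(a.(a.X)\{b})\{b})\{b}\{b} :: deadlocked
Partition-refinement fixed point:
  B0 = {s0, t0}
  B1 = {s1, t1}
  B2 = {s2, t2}
  B3 = {s3, t3}
s0 ∈ B0, t0 ∈ B0 → same block

bisimilar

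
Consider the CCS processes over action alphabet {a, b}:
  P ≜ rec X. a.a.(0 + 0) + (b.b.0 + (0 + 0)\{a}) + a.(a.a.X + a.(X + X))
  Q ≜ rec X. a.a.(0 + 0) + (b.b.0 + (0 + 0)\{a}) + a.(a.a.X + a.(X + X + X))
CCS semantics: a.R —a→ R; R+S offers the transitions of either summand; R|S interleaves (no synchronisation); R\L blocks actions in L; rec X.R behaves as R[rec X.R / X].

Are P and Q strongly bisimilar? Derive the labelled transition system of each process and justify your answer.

P's transition system — 8 states:
  s0 = rec X. a.a.(0 + 0) + (b.b.0 + (0 + 0)\{a}) + a.(a.a.X + a.(X + X)) → =a=> s1, =a=> s2, =b=> s3
  s1 = a.(0 + 0) → =a=> s4
  s2 = a.a.(rec X. a.a.(0 + 0) + (b.b.0 + (0 + 0)\{a}) + a.(a.a.X + a.(X + X))) + a.((rec X. a.a.(0 + 0) + (b.b.0 + (0 + 0)\{a}) + a.(a.a.X + a.(X + X))) + (rec X. a.a.(0 + 0) + (b.b.0 + (0 + 0)\{a}) + a.(a.a.X + a.(X + X)))) → =a=> s5, =a=> s6
  s3 = b.0 → =b=> s7
  s4 = 0 + 0 → ·
  s5 = (rec X. a.a.(0 + 0) + (b.b.0 + (0 + 0)\{a}) + a.(a.a.X + a.(X + X))) + (rec X. a.a.(0 + 0) + (b.b.0 + (0 + 0)\{a}) + a.(a.a.X + a.(X + X))) → =a=> s1, =a=> s2, =b=> s3
  s6 = a.(rec X. a.a.(0 + 0) + (b.b.0 + (0 + 0)\{a}) + a.(a.a.X + a.(X + X))) → =a=> s0
  s7 = 0 → ·
Q's transition system — 8 states:
  t0 = rec X. a.a.(0 + 0) + (b.b.0 + (0 + 0)\{a}) + a.(a.a.X + a.(X + X + X)) → =a=> t1, =a=> t2, =b=> t3
  t1 = a.(0 + 0) → =a=> t4
  t2 = a.a.(rec X. a.a.(0 + 0) + (b.b.0 + (0 + 0)\{a}) + a.(a.a.X + a.(X + X + X))) + a.((rec X. a.a.(0 + 0) + (b.b.0 + (0 + 0)\{a}) + a.(a.a.X + a.(X + X + X))) + (rec X. a.a.(0 + 0) + (b.b.0 + (0 + 0)\{a}) + a.(a.a.X + a.(X + X + X))) + (rec X. a.a.(0 + 0) + (b.b.0 + (0 + 0)\{a}) + a.(a.a.X + a.(X + X + X)))) → =a=> t5, =a=> t6
  t3 = b.0 → =b=> t7
  t4 = 0 + 0 → ·
  t5 = (rec X. a.a.(0 + 0) + (b.b.0 + (0 + 0)\{a}) + a.(a.a.X + a.(X + X + X))) + (rec X. a.a.(0 + 0) + (b.b.0 + (0 + 0)\{a}) + a.(a.a.X + a.(X + X + X))) + (rec X. a.a.(0 + 0) + (b.b.0 + (0 + 0)\{a}) + a.(a.a.X + a.(X + X + X))) → =a=> t1, =a=> t2, =b=> t3
  t6 = a.(rec X. a.a.(0 + 0) + (b.b.0 + (0 + 0)\{a}) + a.(a.a.X + a.(X + X + X))) → =a=> t0
  t7 = 0 → ·
Coarsest stable partition (strong bisimilarity classes):
  B0 = {s0, s5, t0, t5}
  B1 = {s1, t1}
  B2 = {s4, s7, t4, t7}
  B3 = {s3, t3}
  B4 = {s2, t2}
  B5 = {s6, t6}
s0 ∈ B0, t0 ∈ B0 → same block

bisimilar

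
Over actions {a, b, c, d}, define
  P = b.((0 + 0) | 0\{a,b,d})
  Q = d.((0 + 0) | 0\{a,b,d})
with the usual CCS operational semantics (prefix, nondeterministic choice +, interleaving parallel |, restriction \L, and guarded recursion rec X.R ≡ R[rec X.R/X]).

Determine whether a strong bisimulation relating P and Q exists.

Reachable graph of P (2 states):
  u0 = b.((0 + 0) | 0\{a,b,d}) | -b-> u1
  u1 = (0 + 0) | 0\{a,b,d} | ·
Reachable graph of Q (2 states):
  v0 = d.((0 + 0) | 0\{a,b,d}) | -d-> v1
  v1 = (0 + 0) | 0\{a,b,d} | ·
Bisimilarity quotient blocks:
  B0 = {u0}
  B1 = {u1, v1}
  B2 = {v0}
u0 ∈ B0, v0 ∈ B2 → different blocks

not bisimilar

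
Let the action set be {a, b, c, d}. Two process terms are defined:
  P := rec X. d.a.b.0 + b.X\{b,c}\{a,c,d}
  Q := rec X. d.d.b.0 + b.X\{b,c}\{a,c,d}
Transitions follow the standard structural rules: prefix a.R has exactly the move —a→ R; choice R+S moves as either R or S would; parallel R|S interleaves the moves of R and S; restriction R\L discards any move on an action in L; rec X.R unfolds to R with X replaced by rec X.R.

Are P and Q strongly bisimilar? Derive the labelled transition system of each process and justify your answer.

Reachable graph of P (5 states):
  m0 = rec X. d.a.b.0 + b.X\{b,c}\{a,c,d} :: ··b··> m1, ··d··> m2
  m1 = (rec X. d.a.b.0 + b.X\{b,c}\{a,c,d})\{b,c}\{a,c,d} :: stopped
  m2 = a.b.0 :: ··a··> m3
  m3 = b.0 :: ··b··> m4
  m4 = 0 :: stopped
Reachable graph of Q (5 states):
  n0 = rec X. d.d.b.0 + b.X\{b,c}\{a,c,d} :: ··b··> n1, ··d··> n2
  n1 = (rec X. d.d.b.0 + b.X\{b,c}\{a,c,d})\{b,c}\{a,c,d} :: stopped
  n2 = d.b.0 :: ··d··> n3
  n3 = b.0 :: ··b··> n4
  n4 = 0 :: stopped
Partition-refinement fixed point:
  B0 = {m0}
  B1 = {m1, m4, n1, n4}
  B2 = {m2}
  B3 = {m3, n3}
  B4 = {n0}
  B5 = {n2}
m0 ∈ B0, n0 ∈ B4 → different blocks

not bisimilar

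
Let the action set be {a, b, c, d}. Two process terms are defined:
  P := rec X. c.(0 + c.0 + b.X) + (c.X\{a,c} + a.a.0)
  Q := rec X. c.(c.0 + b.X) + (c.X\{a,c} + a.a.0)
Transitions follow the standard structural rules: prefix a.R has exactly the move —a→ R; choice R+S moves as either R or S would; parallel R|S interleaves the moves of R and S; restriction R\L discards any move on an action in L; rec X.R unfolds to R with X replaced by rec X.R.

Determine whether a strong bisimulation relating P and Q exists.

Reachable graph of P (5 states):
  m0 = rec X. c.(0 + c.0 + b.X) + (c.X\{a,c} + a.a.0) → —a→ m1, —c→ m2, —c→ m3
  m1 = a.0 → —a→ m4
  m2 = (rec X. c.(0 + c.0 + b.X) + (c.X\{a,c} + a.a.0))\{a,c} → stopped
  m3 = 0 + c.0 + b.(rec X. c.(0 + c.0 + b.X) + (c.X\{a,c} + a.a.0)) → —b→ m0, —c→ m4
  m4 = 0 → stopped
Reachable graph of Q (5 states):
  n0 = rec X. c.(c.0 + b.X) + (c.X\{a,c} + a.a.0) → —a→ n1, —c→ n2, —c→ n3
  n1 = a.0 → —a→ n4
  n2 = (rec X. c.(c.0 + b.X) + (c.X\{a,c} + a.a.0))\{a,c} → stopped
  n3 = c.0 + b.(rec X. c.(c.0 + b.X) + (c.X\{a,c} + a.a.0)) → —b→ n0, —c→ n4
  n4 = 0 → stopped
Bisimilarity quotient blocks:
  B0 = {m0, n0}
  B1 = {m3, n3}
  B2 = {m2, m4, n2, n4}
  B3 = {m1, n1}
m0 ∈ B0, n0 ∈ B0 → same block

YES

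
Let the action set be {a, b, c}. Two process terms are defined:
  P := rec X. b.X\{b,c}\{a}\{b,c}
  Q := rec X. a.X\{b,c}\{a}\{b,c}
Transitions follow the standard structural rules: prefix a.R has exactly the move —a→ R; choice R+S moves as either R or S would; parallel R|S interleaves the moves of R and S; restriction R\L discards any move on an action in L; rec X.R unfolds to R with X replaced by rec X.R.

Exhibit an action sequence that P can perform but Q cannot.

b

P's transition system — 2 states:
  p0 = rec X. b.X\{b,c}\{a}\{b,c} | -b-> p1
  p1 = (rec X. b.X\{b,c}\{a}\{b,c})\{b,c}\{a}\{b,c} | deadlocked
Q's transition system — 2 states:
  q0 = rec X. a.X\{b,c}\{a}\{b,c} | -a-> q1
  q1 = (rec X. a.X\{b,c}\{a}\{b,c})\{b,c}\{a}\{b,c} | deadlocked
Run σ = ⟨b⟩ on P: start {p0}
  [1] b ⇒ {p1}
  — P admits the full trace.
Run σ = ⟨b⟩ on Q: start {q0}
  [1] b ⇒ no successor for Q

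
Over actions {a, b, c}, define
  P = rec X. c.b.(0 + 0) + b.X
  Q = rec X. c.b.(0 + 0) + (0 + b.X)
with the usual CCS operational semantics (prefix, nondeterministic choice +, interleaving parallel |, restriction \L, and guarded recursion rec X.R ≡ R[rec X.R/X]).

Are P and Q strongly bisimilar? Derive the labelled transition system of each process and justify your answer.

LTS(P): 3 reachable states
  m0 = rec X. c.b.(0 + 0) + b.X has moves =b=> m0, =c=> m1
  m1 = b.(0 + 0) has moves =b=> m2
  m2 = 0 + 0 has moves stopped
LTS(Q): 3 reachable states
  n0 = rec X. c.b.(0 + 0) + (0 + b.X) has moves =b=> n0, =c=> n1
  n1 = b.(0 + 0) has moves =b=> n2
  n2 = 0 + 0 has moves stopped
Bisimilarity quotient blocks:
  B0 = {m0, n0}
  B1 = {m1, n1}
  B2 = {m2, n2}
m0 ∈ B0, n0 ∈ B0 → same block

bisimilar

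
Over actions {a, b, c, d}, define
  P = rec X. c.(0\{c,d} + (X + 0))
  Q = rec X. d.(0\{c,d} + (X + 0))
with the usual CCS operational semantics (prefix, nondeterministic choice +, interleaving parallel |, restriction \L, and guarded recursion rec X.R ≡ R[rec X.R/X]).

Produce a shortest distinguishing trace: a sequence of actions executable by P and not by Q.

c

LTS(P): 2 reachable states
  m0 = rec X. c.(0\{c,d} + (X + 0)) → =c=> m1
  m1 = 0\{c,d} + ((rec X. c.(0\{c,d} + (X + 0))) + 0) → =c=> m1
LTS(Q): 2 reachable states
  n0 = rec X. d.(0\{c,d} + (X + 0)) → =d=> n1
  n1 = 0\{c,d} + ((rec X. d.(0\{c,d} + (X + 0))) + 0) → =d=> n1
Trace ⟨c⟩ through P, begin at {m0}:
  step 1 (c): {m1}
  ✓ P
Trace ⟨c⟩ through Q, begin at {n0}:
  step 1 (c): ∅  — Q cannot continue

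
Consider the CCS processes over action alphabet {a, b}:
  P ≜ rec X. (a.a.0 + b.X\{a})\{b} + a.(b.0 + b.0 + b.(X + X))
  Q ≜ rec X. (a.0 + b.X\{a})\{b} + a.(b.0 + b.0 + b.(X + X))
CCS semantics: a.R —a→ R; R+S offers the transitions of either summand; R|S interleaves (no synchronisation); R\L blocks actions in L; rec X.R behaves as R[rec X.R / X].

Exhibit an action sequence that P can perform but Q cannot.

P's transition system — 6 states:
  s0 = rec X. (a.a.0 + b.X\{a})\{b} + a.(b.0 + b.0 + b.(X + X)) has moves ··a··> s1, ··a··> s2
  s1 = (a.0)\{b} has moves ··a··> s3
  s2 = b.0 + b.0 + b.((rec X. (a.a.0 + b.X\{a})\{b} + a.(b.0 + b.0 + b.(X + X))) + (rec X. (a.a.0 + b.X\{a})\{b} + a.(b.0 + b.0 + b.(X + X)))) has moves ··b··> s4, ··b··> s5
  s3 = 0\{b} has moves ·
  s4 = (rec X. (a.a.0 + b.X\{a})\{b} + a.(b.0 + b.0 + b.(X + X))) + (rec X. (a.a.0 + b.X\{a})\{b} + a.(b.0 + b.0 + b.(X + X))) has moves ··a··> s1, ··a··> s2
  s5 = 0 has moves ·
Q's transition system — 5 states:
  t0 = rec X. (a.0 + b.X\{a})\{b} + a.(b.0 + b.0 + b.(X + X)) has moves ··a··> t1, ··a··> t2
  t1 = 0\{b} has moves ·
  t2 = b.0 + b.0 + b.((rec X. (a.0 + b.X\{a})\{b} + a.(b.0 + b.0 + b.(X + X))) + (rec X. (a.0 + b.X\{a})\{b} + a.(b.0 + b.0 + b.(X + X)))) has moves ··b··> t3, ··b··> t4
  t3 = (rec X. (a.0 + b.X\{a})\{b} + a.(b.0 + b.0 + b.(X + X))) + (rec X. (a.0 + b.X\{a})\{b} + a.(b.0 + b.0 + b.(X + X))) has moves ··a··> t1, ··a··> t2
  t4 = 0 has moves ·
Trace ⟨aa⟩ through P, begin at {s0}:
  [1] a ⇒ {s1, s2}
  [2] a ⇒ {s3}
  — P admits the full trace.
Trace ⟨aa⟩ through Q, begin at {t0}:
  [1] a ⇒ {t1, t2}
  [2] a ⇒ no successor for Q

aa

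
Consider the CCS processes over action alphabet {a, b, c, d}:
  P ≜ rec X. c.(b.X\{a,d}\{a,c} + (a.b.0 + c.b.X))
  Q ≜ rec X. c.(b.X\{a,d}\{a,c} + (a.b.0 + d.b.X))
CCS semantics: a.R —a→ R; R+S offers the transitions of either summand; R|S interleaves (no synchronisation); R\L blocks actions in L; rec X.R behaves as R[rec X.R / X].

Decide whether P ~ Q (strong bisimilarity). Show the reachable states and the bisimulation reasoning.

LTS(P): 6 reachable states
  p0 = rec X. c.(b.X\{a,d}\{a,c} + (a.b.0 + c.b.X)) ⊢ ··c··> p1
  p1 = b.(rec X. c.(b.X\{a,d}\{a,c} + (a.b.0 + c.b.X)))\{a,d}\{a,c} + (a.b.0 + c.b.(rec X. c.(b.X\{a,d}\{a,c} + (a.b.0 + c.b.X)))) ⊢ ··a··> p2, ··b··> p3, ··c··> p4
  p2 = b.0 ⊢ ··b··> p5
  p3 = (rec X. c.(b.X\{a,d}\{a,c} + (a.b.0 + c.b.X)))\{a,d}\{a,c} ⊢ (no moves)
  p4 = b.(rec X. c.(b.X\{a,d}\{a,c} + (a.b.0 + c.b.X))) ⊢ ··b··> p0
  p5 = 0 ⊢ (no moves)
LTS(Q): 6 reachable states
  q0 = rec X. c.(b.X\{a,d}\{a,c} + (a.b.0 + d.b.X)) ⊢ ··c··> q1
  q1 = b.(rec X. c.(b.X\{a,d}\{a,c} + (a.b.0 + d.b.X)))\{a,d}\{a,c} + (a.b.0 + d.b.(rec X. c.(b.X\{a,d}\{a,c} + (a.b.0 + d.b.X)))) ⊢ ··a··> q2, ··b··> q3, ··d··> q4
  q2 = b.0 ⊢ ··b··> q5
  q3 = (rec X. c.(b.X\{a,d}\{a,c} + (a.b.0 + d.b.X)))\{a,d}\{a,c} ⊢ (no moves)
  q4 = b.(rec X. c.(b.X\{a,d}\{a,c} + (a.b.0 + d.b.X))) ⊢ ··b··> q0
  q5 = 0 ⊢ (no moves)
Partition-refinement fixed point:
  B0 = {p0}
  B1 = {p1}
  B2 = {p3, p5, q3, q5}
  B3 = {p2, q2}
  B4 = {p4}
  B5 = {q0}
  B6 = {q1}
  B7 = {q4}
p0 ∈ B0, q0 ∈ B5 → different blocks

NO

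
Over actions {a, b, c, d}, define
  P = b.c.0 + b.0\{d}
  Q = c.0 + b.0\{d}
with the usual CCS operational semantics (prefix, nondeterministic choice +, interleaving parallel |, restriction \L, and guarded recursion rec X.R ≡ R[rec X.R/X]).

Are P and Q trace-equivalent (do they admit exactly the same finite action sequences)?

traces(P) ≠ traces(Q) — witness ⟨bc⟩

Reachable graph of P (4 states):
  p0 = b.c.0 + b.0\{d} has moves —b→ p1, —b→ p2
  p1 = 0\{d} has moves stopped
  p2 = c.0 has moves —c→ p3
  p3 = 0 has moves stopped
Reachable graph of Q (3 states):
  q0 = c.0 + b.0\{d} has moves —b→ q1, —c→ q2
  q1 = 0\{d} has moves stopped
  q2 = 0 has moves stopped
Executing bc from P (initial set {p0}):
  step 1 (b): {p1, p2}
  step 2 (c): {p3}
  ✓ P
Executing bc from Q (initial set {q0}):
  step 1 (b): {q1}
  step 2 (c): ∅ (Q stuck)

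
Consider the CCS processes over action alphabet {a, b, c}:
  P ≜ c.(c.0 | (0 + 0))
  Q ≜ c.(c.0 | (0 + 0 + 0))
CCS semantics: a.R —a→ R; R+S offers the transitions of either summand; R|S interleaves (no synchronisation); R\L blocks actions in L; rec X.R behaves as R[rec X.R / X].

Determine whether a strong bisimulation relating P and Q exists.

YES

P's transition system — 3 states:
  m0 = c.(c.0 | (0 + 0)) :: —c→ m1
  m1 = c.0 | (0 + 0) :: —c→ m2
  m2 = 0 | (0 + 0) :: ·
Q's transition system — 3 states:
  n0 = c.(c.0 | (0 + 0 + 0)) :: —c→ n1
  n1 = c.0 | (0 + 0 + 0) :: —c→ n2
  n2 = 0 | (0 + 0 + 0) :: ·
Bisimilarity quotient blocks:
  B0 = {m0, n0}
  B1 = {m1, n1}
  B2 = {m2, n2}
m0 ∈ B0, n0 ∈ B0 → same block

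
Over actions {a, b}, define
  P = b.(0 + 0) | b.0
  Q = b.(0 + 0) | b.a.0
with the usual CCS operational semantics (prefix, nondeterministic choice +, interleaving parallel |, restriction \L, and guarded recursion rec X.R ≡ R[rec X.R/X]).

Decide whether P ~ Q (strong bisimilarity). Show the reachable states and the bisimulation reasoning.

not bisimilar

P's transition system — 4 states:
  p0 = b.(0 + 0) | b.0 :: —b→ p1, —b→ p2
  p1 = (0 + 0) | b.0 :: —b→ p3
  p2 = b.(0 + 0) | 0 :: —b→ p3
  p3 = (0 + 0) | 0 :: ·
Q's transition system — 6 states:
  q0 = b.(0 + 0) | b.a.0 :: —b→ q1, —b→ q2
  q1 = (0 + 0) | b.a.0 :: —b→ q3
  q2 = b.(0 + 0) | a.0 :: —a→ q4, —b→ q3
  q3 = (0 + 0) | a.0 :: —a→ q5
  q4 = b.(0 + 0) | 0 :: —b→ q5
  q5 = (0 + 0) | 0 :: ·
Bisimilarity quotient blocks:
  B0 = {p0}
  B1 = {p1, p2, q4}
  B2 = {p3, q5}
  B3 = {q0}
  B4 = {q1}
  B5 = {q3}
  B6 = {q2}
p0 ∈ B0, q0 ∈ B3 → different blocks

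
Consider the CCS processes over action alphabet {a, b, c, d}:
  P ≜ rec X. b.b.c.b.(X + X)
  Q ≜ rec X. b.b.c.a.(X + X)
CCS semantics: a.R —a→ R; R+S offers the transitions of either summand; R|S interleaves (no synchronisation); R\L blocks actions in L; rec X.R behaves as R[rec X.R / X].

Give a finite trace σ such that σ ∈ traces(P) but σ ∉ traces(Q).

bbcb

P's transition system — 5 states:
  p0 = rec X. b.b.c.b.(X + X) → -b-> p1
  p1 = b.c.b.((rec X. b.b.c.b.(X + X)) + (rec X. b.b.c.b.(X + X))) → -b-> p2
  p2 = c.b.((rec X. b.b.c.b.(X + X)) + (rec X. b.b.c.b.(X + X))) → -c-> p3
  p3 = b.((rec X. b.b.c.b.(X + X)) + (rec X. b.b.c.b.(X + X))) → -b-> p4
  p4 = (rec X. b.b.c.b.(X + X)) + (rec X. b.b.c.b.(X + X)) → -b-> p1
Q's transition system — 5 states:
  q0 = rec X. b.b.c.a.(X + X) → -b-> q1
  q1 = b.c.a.((rec X. b.b.c.a.(X + X)) + (rec X. b.b.c.a.(X + X))) → -b-> q2
  q2 = c.a.((rec X. b.b.c.a.(X + X)) + (rec X. b.b.c.a.(X + X))) → -c-> q3
  q3 = a.((rec X. b.b.c.a.(X + X)) + (rec X. b.b.c.a.(X + X))) → -a-> q4
  q4 = (rec X. b.b.c.a.(X + X)) + (rec X. b.b.c.a.(X + X)) → -b-> q1
Run σ = ⟨bbcb⟩ on P: start {p0}
  after b @ step 1: {p1}
  after b @ step 2: {p2}
  after c @ step 3: {p3}
  after b @ step 4: {p4}
  — P admits the full trace.
Run σ = ⟨bbcb⟩ on Q: start {q0}
  after b @ step 1: {q1}
  after b @ step 2: {q2}
  after c @ step 3: {q3}
  after b @ step 4: no successor for Q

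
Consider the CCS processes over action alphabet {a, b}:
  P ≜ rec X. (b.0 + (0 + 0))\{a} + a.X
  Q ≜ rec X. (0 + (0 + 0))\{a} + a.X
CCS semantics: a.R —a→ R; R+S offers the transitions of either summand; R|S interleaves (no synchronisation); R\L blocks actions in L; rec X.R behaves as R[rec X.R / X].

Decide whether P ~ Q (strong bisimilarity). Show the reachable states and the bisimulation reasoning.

not bisimilar

P's transition system — 2 states:
  p0 = rec X. (b.0 + (0 + 0))\{a} + a.X has moves -a-> p0, -b-> p1
  p1 = 0\{a} has moves stopped
Q's transition system — 1 states:
  q0 = rec X. (0 + (0 + 0))\{a} + a.X has moves -a-> q0
Coarsest stable partition (strong bisimilarity classes):
  B0 = {p0}
  B1 = {p1}
  B2 = {q0}
p0 ∈ B0, q0 ∈ B2 → different blocks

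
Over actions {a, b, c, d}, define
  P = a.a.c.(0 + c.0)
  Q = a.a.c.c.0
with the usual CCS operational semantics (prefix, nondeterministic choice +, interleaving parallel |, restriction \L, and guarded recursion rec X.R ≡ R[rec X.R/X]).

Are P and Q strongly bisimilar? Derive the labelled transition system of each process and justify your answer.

Reachable graph of P (5 states):
  p0 = a.a.c.(0 + c.0) has moves --a--▸ p1
  p1 = a.c.(0 + c.0) has moves --a--▸ p2
  p2 = c.(0 + c.0) has moves --c--▸ p3
  p3 = 0 + c.0 has moves --c--▸ p4
  p4 = 0 has moves deadlocked
Reachable graph of Q (5 states):
  q0 = a.a.c.c.0 has moves --a--▸ q1
  q1 = a.c.c.0 has moves --a--▸ q2
  q2 = c.c.0 has moves --c--▸ q3
  q3 = c.0 has moves --c--▸ q4
  q4 = 0 has moves deadlocked
Bisimilarity quotient blocks:
  B0 = {p0, q0}
  B1 = {p1, q1}
  B2 = {p2, q2}
  B3 = {p3, q3}
  B4 = {p4, q4}
p0 ∈ B0, q0 ∈ B0 → same block

P ~ Q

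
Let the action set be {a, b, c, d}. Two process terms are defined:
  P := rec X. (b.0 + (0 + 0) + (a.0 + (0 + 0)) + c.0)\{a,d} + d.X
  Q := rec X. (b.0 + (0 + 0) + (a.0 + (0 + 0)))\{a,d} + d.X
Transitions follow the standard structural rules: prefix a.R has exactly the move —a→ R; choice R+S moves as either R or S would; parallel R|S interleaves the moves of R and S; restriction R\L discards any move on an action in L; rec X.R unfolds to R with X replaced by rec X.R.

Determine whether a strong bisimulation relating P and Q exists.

not bisimilar

Reachable graph of P (2 states):
  u0 = rec X. (b.0 + (0 + 0) + (a.0 + (0 + 0)) + c.0)\{a,d} + d.X → =b=> u1, =c=> u1, =d=> u0
  u1 = 0\{a,d} → ·
Reachable graph of Q (2 states):
  v0 = rec X. (b.0 + (0 + 0) + (a.0 + (0 + 0)))\{a,d} + d.X → =b=> v1, =d=> v0
  v1 = 0\{a,d} → ·
Bisimilarity quotient blocks:
  B0 = {u0}
  B1 = {u1, v1}
  B2 = {v0}
u0 ∈ B0, v0 ∈ B2 → different blocks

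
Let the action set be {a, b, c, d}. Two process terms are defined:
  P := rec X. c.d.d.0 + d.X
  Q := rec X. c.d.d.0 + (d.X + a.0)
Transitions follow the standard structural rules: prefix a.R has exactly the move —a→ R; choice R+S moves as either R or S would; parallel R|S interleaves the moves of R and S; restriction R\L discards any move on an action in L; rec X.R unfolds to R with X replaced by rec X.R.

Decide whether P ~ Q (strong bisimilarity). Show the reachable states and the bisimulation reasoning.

P ≁ Q

P's transition system — 4 states:
  m0 = rec X. c.d.d.0 + d.X has moves =c=> m1, =d=> m0
  m1 = d.d.0 has moves =d=> m2
  m2 = d.0 has moves =d=> m3
  m3 = 0 has moves (no moves)
Q's transition system — 4 states:
  n0 = rec X. c.d.d.0 + (d.X + a.0) has moves =a=> n1, =c=> n2, =d=> n0
  n1 = 0 has moves (no moves)
  n2 = d.d.0 has moves =d=> n3
  n3 = d.0 has moves =d=> n1
Bisimilarity quotient blocks:
  B0 = {m0}
  B1 = {m1, n2}
  B2 = {m2, n3}
  B3 = {m3, n1}
  B4 = {n0}
m0 ∈ B0, n0 ∈ B4 → different blocks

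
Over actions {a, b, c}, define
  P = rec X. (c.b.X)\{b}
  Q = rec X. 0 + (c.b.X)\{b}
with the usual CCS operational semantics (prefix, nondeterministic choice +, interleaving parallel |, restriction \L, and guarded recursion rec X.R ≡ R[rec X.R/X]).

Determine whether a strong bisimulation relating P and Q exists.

P's transition system — 2 states:
  u0 = rec X. (c.b.X)\{b} ⊢ --c--▸ u1
  u1 = (b.(rec X. (c.b.X)\{b}))\{b} ⊢ stopped
Q's transition system — 2 states:
  v0 = rec X. 0 + (c.b.X)\{b} ⊢ --c--▸ v1
  v1 = (b.(rec X. 0 + (c.b.X)\{b}))\{b} ⊢ stopped
Coarsest stable partition (strong bisimilarity classes):
  B0 = {u0, v0}
  B1 = {u1, v1}
u0 ∈ B0, v0 ∈ B0 → same block

bisimilar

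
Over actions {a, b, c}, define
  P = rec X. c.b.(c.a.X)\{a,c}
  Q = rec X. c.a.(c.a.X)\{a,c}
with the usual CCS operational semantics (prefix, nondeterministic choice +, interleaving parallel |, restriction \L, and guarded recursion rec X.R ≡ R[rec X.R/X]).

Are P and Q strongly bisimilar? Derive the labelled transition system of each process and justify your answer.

P's transition system — 3 states:
  m0 = rec X. c.b.(c.a.X)\{a,c} | ··c··> m1
  m1 = b.(c.a.(rec X. c.b.(c.a.X)\{a,c}))\{a,c} | ··b··> m2
  m2 = (c.a.(rec X. c.b.(c.a.X)\{a,c}))\{a,c} | stopped
Q's transition system — 3 states:
  n0 = rec X. c.a.(c.a.X)\{a,c} | ··c··> n1
  n1 = a.(c.a.(rec X. c.a.(c.a.X)\{a,c}))\{a,c} | ··a··> n2
  n2 = (c.a.(rec X. c.a.(c.a.X)\{a,c}))\{a,c} | stopped
Bisimilarity quotient blocks:
  B0 = {m0}
  B1 = {m1}
  B2 = {m2, n2}
  B3 = {n0}
  B4 = {n1}
m0 ∈ B0, n0 ∈ B3 → different blocks

not bisimilar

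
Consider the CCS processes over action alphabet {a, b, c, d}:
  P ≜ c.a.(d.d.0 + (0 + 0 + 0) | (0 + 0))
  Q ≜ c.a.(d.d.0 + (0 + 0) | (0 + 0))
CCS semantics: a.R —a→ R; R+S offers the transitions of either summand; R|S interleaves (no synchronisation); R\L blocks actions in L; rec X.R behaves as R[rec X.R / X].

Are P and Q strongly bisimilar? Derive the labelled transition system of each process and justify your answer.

P's transition system — 5 states:
  m0 = c.a.(d.d.0 + (0 + 0 + 0) | (0 + 0)) → =c=> m1
  m1 = a.(d.d.0 + (0 + 0 + 0) | (0 + 0)) → =a=> m2
  m2 = d.d.0 + (0 + 0 + 0) | (0 + 0) → =d=> m3
  m3 = d.0 → =d=> m4
  m4 = 0 → ·
Q's transition system — 5 states:
  n0 = c.a.(d.d.0 + (0 + 0) | (0 + 0)) → =c=> n1
  n1 = a.(d.d.0 + (0 + 0) | (0 + 0)) → =a=> n2
  n2 = d.d.0 + (0 + 0) | (0 + 0) → =d=> n3
  n3 = d.0 → =d=> n4
  n4 = 0 → ·
Coarsest stable partition (strong bisimilarity classes):
  B0 = {m0, n0}
  B1 = {m1, n1}
  B2 = {m2, n2}
  B3 = {m3, n3}
  B4 = {m4, n4}
m0 ∈ B0, n0 ∈ B0 → same block

YES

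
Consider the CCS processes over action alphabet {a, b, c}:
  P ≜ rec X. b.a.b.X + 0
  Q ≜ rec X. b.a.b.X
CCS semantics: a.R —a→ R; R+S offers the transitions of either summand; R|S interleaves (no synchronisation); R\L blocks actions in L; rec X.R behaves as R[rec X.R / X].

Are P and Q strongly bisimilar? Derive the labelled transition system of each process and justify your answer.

P ~ Q

Reachable graph of P (3 states):
  u0 = rec X. b.a.b.X + 0 :: ··b··> u1
  u1 = a.b.(rec X. b.a.b.X + 0) :: ··a··> u2
  u2 = b.(rec X. b.a.b.X + 0) :: ··b··> u0
Reachable graph of Q (3 states):
  v0 = rec X. b.a.b.X :: ··b··> v1
  v1 = a.b.(rec X. b.a.b.X) :: ··a··> v2
  v2 = b.(rec X. b.a.b.X) :: ··b··> v0
Partition-refinement fixed point:
  B0 = {u0, v0}
  B1 = {u1, v1}
  B2 = {u2, v2}
u0 ∈ B0, v0 ∈ B0 → same block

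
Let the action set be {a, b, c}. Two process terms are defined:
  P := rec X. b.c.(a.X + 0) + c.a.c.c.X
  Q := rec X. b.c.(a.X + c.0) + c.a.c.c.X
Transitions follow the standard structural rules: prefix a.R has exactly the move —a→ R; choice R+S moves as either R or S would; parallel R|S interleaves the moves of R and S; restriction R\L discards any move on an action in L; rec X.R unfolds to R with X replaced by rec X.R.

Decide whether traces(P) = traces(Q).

LTS(P): 6 reachable states
  s0 = rec X. b.c.(a.X + 0) + c.a.c.c.X | -b-> s1, -c-> s2
  s1 = c.(a.(rec X. b.c.(a.X + 0) + c.a.c.c.X) + 0) | -c-> s3
  s2 = a.c.c.(rec X. b.c.(a.X + 0) + c.a.c.c.X) | -a-> s4
  s3 = a.(rec X. b.c.(a.X + 0) + c.a.c.c.X) + 0 | -a-> s0
  s4 = c.c.(rec X. b.c.(a.X + 0) + c.a.c.c.X) | -c-> s5
  s5 = c.(rec X. b.c.(a.X + 0) + c.a.c.c.X) | -c-> s0
LTS(Q): 7 reachable states
  t0 = rec X. b.c.(a.X + c.0) + c.a.c.c.X | -b-> t1, -c-> t2
  t1 = c.(a.(rec X. b.c.(a.X + c.0) + c.a.c.c.X) + c.0) | -c-> t3
  t2 = a.c.c.(rec X. b.c.(a.X + c.0) + c.a.c.c.X) | -a-> t4
  t3 = a.(rec X. b.c.(a.X + c.0) + c.a.c.c.X) + c.0 | -a-> t0, -c-> t5
  t4 = c.c.(rec X. b.c.(a.X + c.0) + c.a.c.c.X) | -c-> t6
  t5 = 0 | ·
  t6 = c.(rec X. b.c.(a.X + c.0) + c.a.c.c.X) | -c-> t0
Executing bcc from Q (initial set {t0}):
  [1] b ⇒ {t1}
  [2] c ⇒ {t3}
  [3] c ⇒ {t5}
  — Q admits the full trace.
Executing bcc from P (initial set {s0}):
  [1] b ⇒ {s1}
  [2] c ⇒ {s3}
  [3] c ⇒ ∅ (P stuck)

traces(P) ≠ traces(Q) — witness ⟨bcc⟩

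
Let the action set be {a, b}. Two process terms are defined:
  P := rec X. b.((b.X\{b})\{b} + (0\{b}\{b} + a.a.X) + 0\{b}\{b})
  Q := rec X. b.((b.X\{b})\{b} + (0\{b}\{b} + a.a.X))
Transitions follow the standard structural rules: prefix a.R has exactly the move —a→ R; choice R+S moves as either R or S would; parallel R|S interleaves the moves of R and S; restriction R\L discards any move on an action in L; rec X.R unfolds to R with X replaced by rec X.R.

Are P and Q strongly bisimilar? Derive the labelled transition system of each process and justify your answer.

YES

LTS(P): 3 reachable states
  s0 = rec X. b.((b.X\{b})\{b} + (0\{b}\{b} + a.a.X) + 0\{b}\{b}) ⊢ =b=> s1
  s1 = (b.(rec X. b.((b.X\{b})\{b} + (0\{b}\{b} + a.a.X) + 0\{b}\{b}))\{b})\{b} + (0\{b}\{b} + a.a.(rec X. b.((b.X\{b})\{b} + (0\{b}\{b} + a.a.X) + 0\{b}\{b}))) + 0\{b}\{b} ⊢ =a=> s2
  s2 = a.(rec X. b.((b.X\{b})\{b} + (0\{b}\{b} + a.a.X) + 0\{b}\{b})) ⊢ =a=> s0
LTS(Q): 3 reachable states
  t0 = rec X. b.((b.X\{b})\{b} + (0\{b}\{b} + a.a.X)) ⊢ =b=> t1
  t1 = (b.(rec X. b.((b.X\{b})\{b} + (0\{b}\{b} + a.a.X)))\{b})\{b} + (0\{b}\{b} + a.a.(rec X. b.((b.X\{b})\{b} + (0\{b}\{b} + a.a.X)))) ⊢ =a=> t2
  t2 = a.(rec X. b.((b.X\{b})\{b} + (0\{b}\{b} + a.a.X))) ⊢ =a=> t0
Bisimilarity quotient blocks:
  B0 = {s0, t0}
  B1 = {s1, t1}
  B2 = {s2, t2}
s0 ∈ B0, t0 ∈ B0 → same block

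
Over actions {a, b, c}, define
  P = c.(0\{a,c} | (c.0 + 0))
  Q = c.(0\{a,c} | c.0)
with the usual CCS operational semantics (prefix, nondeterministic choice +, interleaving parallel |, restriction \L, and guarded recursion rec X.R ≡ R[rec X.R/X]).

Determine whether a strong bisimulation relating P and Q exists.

P's transition system — 3 states:
  u0 = c.(0\{a,c} | (c.0 + 0)) | =c=> u1
  u1 = 0\{a,c} | (c.0 + 0) | =c=> u2
  u2 = 0\{a,c} | 0 | deadlocked
Q's transition system — 3 states:
  v0 = c.(0\{a,c} | c.0) | =c=> v1
  v1 = 0\{a,c} | c.0 | =c=> v2
  v2 = 0\{a,c} | 0 | deadlocked
Bisimilarity quotient blocks:
  B0 = {u0, v0}
  B1 = {u1, v1}
  B2 = {u2, v2}
u0 ∈ B0, v0 ∈ B0 → same block

YES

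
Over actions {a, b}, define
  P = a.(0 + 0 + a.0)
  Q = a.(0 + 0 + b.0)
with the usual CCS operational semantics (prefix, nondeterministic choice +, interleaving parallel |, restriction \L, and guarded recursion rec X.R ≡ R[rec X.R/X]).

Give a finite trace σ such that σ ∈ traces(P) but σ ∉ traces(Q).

aa

LTS(P): 3 reachable states
  s0 = a.(0 + 0 + a.0) has moves —a→ s1
  s1 = 0 + 0 + a.0 has moves —a→ s2
  s2 = 0 has moves stopped
LTS(Q): 3 reachable states
  t0 = a.(0 + 0 + b.0) has moves —a→ t1
  t1 = 0 + 0 + b.0 has moves —b→ t2
  t2 = 0 has moves stopped
Run σ = ⟨aa⟩ on P: start {s0}
  after a @ step 1: {s1}
  after a @ step 2: {s2}
  — P admits the full trace.
Run σ = ⟨aa⟩ on Q: start {t0}
  after a @ step 1: {t1}
  after a @ step 2: ∅ (Q stuck)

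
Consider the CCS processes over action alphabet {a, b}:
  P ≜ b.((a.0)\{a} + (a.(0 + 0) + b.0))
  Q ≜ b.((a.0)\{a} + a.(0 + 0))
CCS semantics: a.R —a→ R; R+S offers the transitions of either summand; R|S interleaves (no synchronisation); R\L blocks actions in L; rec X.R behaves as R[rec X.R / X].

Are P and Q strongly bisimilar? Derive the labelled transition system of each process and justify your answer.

P ≁ Q

P's transition system — 4 states:
  p0 = b.((a.0)\{a} + (a.(0 + 0) + b.0)) ⊢ ··b··> p1
  p1 = (a.0)\{a} + (a.(0 + 0) + b.0) ⊢ ··a··> p2, ··b··> p3
  p2 = 0 + 0 ⊢ stopped
  p3 = 0 ⊢ stopped
Q's transition system — 3 states:
  q0 = b.((a.0)\{a} + a.(0 + 0)) ⊢ ··b··> q1
  q1 = (a.0)\{a} + a.(0 + 0) ⊢ ··a··> q2
  q2 = 0 + 0 ⊢ stopped
Partition-refinement fixed point:
  B0 = {p0}
  B1 = {p1}
  B2 = {p2, p3, q2}
  B3 = {q0}
  B4 = {q1}
p0 ∈ B0, q0 ∈ B3 → different blocks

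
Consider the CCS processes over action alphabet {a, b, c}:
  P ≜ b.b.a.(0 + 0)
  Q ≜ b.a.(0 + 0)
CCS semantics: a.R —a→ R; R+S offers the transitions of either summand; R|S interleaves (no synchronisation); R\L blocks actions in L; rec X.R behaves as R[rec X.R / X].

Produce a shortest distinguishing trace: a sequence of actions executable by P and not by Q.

bb

LTS(P): 4 reachable states
  m0 = b.b.a.(0 + 0) | =b=> m1
  m1 = b.a.(0 + 0) | =b=> m2
  m2 = a.(0 + 0) | =a=> m3
  m3 = 0 + 0 | ∅
LTS(Q): 3 reachable states
  n0 = b.a.(0 + 0) | =b=> n1
  n1 = a.(0 + 0) | =a=> n2
  n2 = 0 + 0 | ∅
Trace ⟨bb⟩ through P, begin at {m0}:
  after b @ step 1: {m1}
  after b @ step 2: {m2}
  P completes σ.
Trace ⟨bb⟩ through Q, begin at {n0}:
  after b @ step 1: {n1}
  after b @ step 2: ∅ (Q stuck)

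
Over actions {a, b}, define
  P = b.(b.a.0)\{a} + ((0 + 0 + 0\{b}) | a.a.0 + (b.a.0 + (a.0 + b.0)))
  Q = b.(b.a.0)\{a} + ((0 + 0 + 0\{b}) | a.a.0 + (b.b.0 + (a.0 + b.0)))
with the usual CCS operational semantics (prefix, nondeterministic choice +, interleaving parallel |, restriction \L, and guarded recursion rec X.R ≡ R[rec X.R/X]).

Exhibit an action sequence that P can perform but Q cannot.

LTS(P): 7 reachable states
  s0 = b.(b.a.0)\{a} + ((0 + 0 + 0\{b}) | a.a.0 + (b.a.0 + (a.0 + b.0))) | ··a··> s1, ··a··> s2, ··b··> s2, ··b··> s3, ··b··> s4
  s1 = (0 + 0 + 0\{b}) | a.0 | ··a··> s5
  s2 = 0 | ∅
  s3 = (b.a.0)\{a} | ··b··> s6
  s4 = a.0 | ··a··> s2
  s5 = (0 + 0 + 0\{b}) | 0 | ∅
  s6 = (a.0)\{a} | ∅
LTS(Q): 7 reachable states
  t0 = b.(b.a.0)\{a} + ((0 + 0 + 0\{b}) | a.a.0 + (b.b.0 + (a.0 + b.0))) | ··a··> t1, ··a··> t2, ··b··> t2, ··b··> t3, ··b··> t4
  t1 = (0 + 0 + 0\{b}) | a.0 | ··a··> t5
  t2 = 0 | ∅
  t3 = (b.a.0)\{a} | ··b··> t6
  t4 = b.0 | ··b··> t2
  t5 = (0 + 0 + 0\{b}) | 0 | ∅
  t6 = (a.0)\{a} | ∅
Run σ = ⟨ba⟩ on P: start {s0}
  after b @ step 1: {s2, s3, s4}
  after a @ step 2: {s2}
  ✓ P
Run σ = ⟨ba⟩ on Q: start {t0}
  after b @ step 1: {t2, t3, t4}
  after a @ step 2: ∅ (Q stuck)

ba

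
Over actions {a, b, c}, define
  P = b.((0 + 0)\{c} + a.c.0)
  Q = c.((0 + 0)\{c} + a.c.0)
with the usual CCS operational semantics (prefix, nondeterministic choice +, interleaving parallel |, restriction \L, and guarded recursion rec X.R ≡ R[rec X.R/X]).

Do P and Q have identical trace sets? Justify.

NO — witness ⟨b⟩

P's transition system — 4 states:
  s0 = b.((0 + 0)\{c} + a.c.0) ⊢ ··b··> s1
  s1 = (0 + 0)\{c} + a.c.0 ⊢ ··a··> s2
  s2 = c.0 ⊢ ··c··> s3
  s3 = 0 ⊢ stopped
Q's transition system — 4 states:
  t0 = c.((0 + 0)\{c} + a.c.0) ⊢ ··c··> t1
  t1 = (0 + 0)\{c} + a.c.0 ⊢ ··a··> t2
  t2 = c.0 ⊢ ··c··> t3
  t3 = 0 ⊢ stopped
Run σ = ⟨b⟩ on P: start {s0}
  [1] b ⇒ {s1}
  — P admits the full trace.
Run σ = ⟨b⟩ on Q: start {t0}
  [1] b ⇒ no successor for Q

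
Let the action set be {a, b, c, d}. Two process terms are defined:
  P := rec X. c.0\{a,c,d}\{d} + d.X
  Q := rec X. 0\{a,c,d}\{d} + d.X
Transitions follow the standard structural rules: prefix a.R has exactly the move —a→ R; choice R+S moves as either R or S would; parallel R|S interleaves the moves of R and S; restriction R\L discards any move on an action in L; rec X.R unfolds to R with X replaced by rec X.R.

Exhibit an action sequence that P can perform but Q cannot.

c

LTS(P): 2 reachable states
  m0 = rec X. c.0\{a,c,d}\{d} + d.X | --c--▸ m1, --d--▸ m0
  m1 = 0\{a,c,d}\{d} | ·
LTS(Q): 1 reachable states
  n0 = rec X. 0\{a,c,d}\{d} + d.X | --d--▸ n0
Executing c from P (initial set {m0}):
  [1] c ⇒ {m1}
  ✓ P
Executing c from Q (initial set {n0}):
  [1] c ⇒ ∅  — Q cannot continue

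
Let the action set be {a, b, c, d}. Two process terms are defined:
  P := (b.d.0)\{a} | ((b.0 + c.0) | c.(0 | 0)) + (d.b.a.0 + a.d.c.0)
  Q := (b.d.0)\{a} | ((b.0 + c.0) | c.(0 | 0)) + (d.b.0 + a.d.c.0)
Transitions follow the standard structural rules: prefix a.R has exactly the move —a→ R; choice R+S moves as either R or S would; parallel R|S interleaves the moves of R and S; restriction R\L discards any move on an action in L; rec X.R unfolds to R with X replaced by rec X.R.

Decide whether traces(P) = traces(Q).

trace-distinct — witness ⟨dba⟩

Reachable graph of P (17 states):
  u0 = (b.d.0)\{a} | ((b.0 + c.0) | c.(0 | 0)) + (d.b.a.0 + a.d.c.0) ⊢ =a=> u1, =b=> u2, =b=> u3, =c=> u2, =c=> u4, =d=> u5
  u1 = d.c.0 ⊢ =d=> u6
  u2 = (b.d.0)\{a} | (0 | c.(0 | 0)) ⊢ =b=> u7, =c=> u8
  u3 = (d.0)\{a} | ((b.0 + c.0) | c.(0 | 0)) ⊢ =b=> u7, =c=> u7, =c=> u9, =d=> u10
  u4 = (b.d.0)\{a} | ((b.0 + c.0) | (0 | 0)) ⊢ =b=> u8, =b=> u9, =c=> u8
  u5 = b.a.0 ⊢ =b=> u11
  u6 = c.0 ⊢ =c=> u12
  u7 = (d.0)\{a} | (0 | c.(0 | 0)) ⊢ =c=> u13, =d=> u14
  u8 = (b.d.0)\{a} | (0 | (0 | 0)) ⊢ =b=> u13
  u9 = (d.0)\{a} | ((b.0 + c.0) | (0 | 0)) ⊢ =b=> u13, =c=> u13, =d=> u15
  u10 = 0\{a} | ((b.0 + c.0) | c.(0 | 0)) ⊢ =b=> u14, =c=> u14, =c=> u15
  u11 = a.0 ⊢ =a=> u12
  u12 = 0 ⊢ stopped
  u13 = (d.0)\{a} | (0 | (0 | 0)) ⊢ =d=> u16
  u14 = 0\{a} | (0 | c.(0 | 0)) ⊢ =c=> u16
  u15 = 0\{a} | ((b.0 + c.0) | (0 | 0)) ⊢ =b=> u16, =c=> u16
  u16 = 0\{a} | (0 | (0 | 0)) ⊢ stopped
Reachable graph of Q (16 states):
  v0 = (b.d.0)\{a} | ((b.0 + c.0) | c.(0 | 0)) + (d.b.0 + a.d.c.0) ⊢ =a=> v1, =b=> v2, =b=> v3, =c=> v2, =c=> v4, =d=> v5
  v1 = d.c.0 ⊢ =d=> v6
  v2 = (b.d.0)\{a} | (0 | c.(0 | 0)) ⊢ =b=> v7, =c=> v8
  v3 = (d.0)\{a} | ((b.0 + c.0) | c.(0 | 0)) ⊢ =b=> v7, =c=> v7, =c=> v9, =d=> v10
  v4 = (b.d.0)\{a} | ((b.0 + c.0) | (0 | 0)) ⊢ =b=> v8, =b=> v9, =c=> v8
  v5 = b.0 ⊢ =b=> v11
  v6 = c.0 ⊢ =c=> v11
  v7 = (d.0)\{a} | (0 | c.(0 | 0)) ⊢ =c=> v12, =d=> v13
  v8 = (b.d.0)\{a} | (0 | (0 | 0)) ⊢ =b=> v12
  v9 = (d.0)\{a} | ((b.0 + c.0) | (0 | 0)) ⊢ =b=> v12, =c=> v12, =d=> v14
  v10 = 0\{a} | ((b.0 + c.0) | c.(0 | 0)) ⊢ =b=> v13, =c=> v13, =c=> v14
  v11 = 0 ⊢ stopped
  v12 = (d.0)\{a} | (0 | (0 | 0)) ⊢ =d=> v15
  v13 = 0\{a} | (0 | c.(0 | 0)) ⊢ =c=> v15
  v14 = 0\{a} | ((b.0 + c.0) | (0 | 0)) ⊢ =b=> v15, =c=> v15
  v15 = 0\{a} | (0 | (0 | 0)) ⊢ stopped
Trace ⟨dba⟩ through P, begin at {u0}:
  [1] d ⇒ {u5}
  [2] b ⇒ {u11}
  [3] a ⇒ {u12}
  ✓ P
Trace ⟨dba⟩ through Q, begin at {v0}:
  [1] d ⇒ {v5}
  [2] b ⇒ {v11}
  [3] a ⇒ ∅  — Q cannot continue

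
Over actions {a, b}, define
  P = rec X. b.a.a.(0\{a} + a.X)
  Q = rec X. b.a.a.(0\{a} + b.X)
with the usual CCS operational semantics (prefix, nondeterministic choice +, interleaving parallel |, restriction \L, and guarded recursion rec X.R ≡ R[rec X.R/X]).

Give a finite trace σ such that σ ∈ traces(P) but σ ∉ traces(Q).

LTS(P): 4 reachable states
  u0 = rec X. b.a.a.(0\{a} + a.X) :: --b--▸ u1
  u1 = a.a.(0\{a} + a.(rec X. b.a.a.(0\{a} + a.X))) :: --a--▸ u2
  u2 = a.(0\{a} + a.(rec X. b.a.a.(0\{a} + a.X))) :: --a--▸ u3
  u3 = 0\{a} + a.(rec X. b.a.a.(0\{a} + a.X)) :: --a--▸ u0
LTS(Q): 4 reachable states
  v0 = rec X. b.a.a.(0\{a} + b.X) :: --b--▸ v1
  v1 = a.a.(0\{a} + b.(rec X. b.a.a.(0\{a} + b.X))) :: --a--▸ v2
  v2 = a.(0\{a} + b.(rec X. b.a.a.(0\{a} + b.X))) :: --a--▸ v3
  v3 = 0\{a} + b.(rec X. b.a.a.(0\{a} + b.X)) :: --b--▸ v0
Run σ = ⟨baaa⟩ on P: start {u0}
  step 1 (b): {u1}
  step 2 (a): {u2}
  step 3 (a): {u3}
  step 4 (a): {u0}
  ✓ P
Run σ = ⟨baaa⟩ on Q: start {v0}
  step 1 (b): {v1}
  step 2 (a): {v2}
  step 3 (a): {v3}
  step 4 (a): ∅  — Q cannot continue

baaa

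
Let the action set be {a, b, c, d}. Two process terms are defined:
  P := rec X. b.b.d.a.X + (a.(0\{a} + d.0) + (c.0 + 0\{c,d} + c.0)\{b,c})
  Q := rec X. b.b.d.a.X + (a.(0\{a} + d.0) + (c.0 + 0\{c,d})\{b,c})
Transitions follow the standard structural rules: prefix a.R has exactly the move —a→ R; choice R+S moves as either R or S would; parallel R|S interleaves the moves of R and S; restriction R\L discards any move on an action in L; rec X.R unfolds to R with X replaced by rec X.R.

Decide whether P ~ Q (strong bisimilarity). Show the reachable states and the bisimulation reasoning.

Reachable graph of P (6 states):
  s0 = rec X. b.b.d.a.X + (a.(0\{a} + d.0) + (c.0 + 0\{c,d} + c.0)\{b,c}) has moves -a-> s1, -b-> s2
  s1 = 0\{a} + d.0 has moves -d-> s3
  s2 = b.d.a.(rec X. b.b.d.a.X + (a.(0\{a} + d.0) + (c.0 + 0\{c,d} + c.0)\{b,c})) has moves -b-> s4
  s3 = 0 has moves (no moves)
  s4 = d.a.(rec X. b.b.d.a.X + (a.(0\{a} + d.0) + (c.0 + 0\{c,d} + c.0)\{b,c})) has moves -d-> s5
  s5 = a.(rec X. b.b.d.a.X + (a.(0\{a} + d.0) + (c.0 + 0\{c,d} + c.0)\{b,c})) has moves -a-> s0
Reachable graph of Q (6 states):
  t0 = rec X. b.b.d.a.X + (a.(0\{a} + d.0) + (c.0 + 0\{c,d})\{b,c}) has moves -a-> t1, -b-> t2
  t1 = 0\{a} + d.0 has moves -d-> t3
  t2 = b.d.a.(rec X. b.b.d.a.X + (a.(0\{a} + d.0) + (c.0 + 0\{c,d})\{b,c})) has moves -b-> t4
  t3 = 0 has moves (no moves)
  t4 = d.a.(rec X. b.b.d.a.X + (a.(0\{a} + d.0) + (c.0 + 0\{c,d})\{b,c})) has moves -d-> t5
  t5 = a.(rec X. b.b.d.a.X + (a.(0\{a} + d.0) + (c.0 + 0\{c,d})\{b,c})) has moves -a-> t0
Coarsest stable partition (strong bisimilarity classes):
  B0 = {s0, t0}
  B1 = {s2, t2}
  B2 = {s4, t4}
  B3 = {s5, t5}
  B4 = {s1, t1}
  B5 = {s3, t3}
s0 ∈ B0, t0 ∈ B0 → same block

bisimilar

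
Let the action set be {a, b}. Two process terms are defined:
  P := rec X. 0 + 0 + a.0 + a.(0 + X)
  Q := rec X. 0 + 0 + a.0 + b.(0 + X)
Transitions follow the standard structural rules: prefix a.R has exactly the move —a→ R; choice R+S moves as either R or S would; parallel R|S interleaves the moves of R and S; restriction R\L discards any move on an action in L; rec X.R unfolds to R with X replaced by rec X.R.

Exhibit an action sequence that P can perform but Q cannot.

aa

Reachable graph of P (3 states):
  p0 = rec X. 0 + 0 + a.0 + a.(0 + X) has moves —a→ p1, —a→ p2
  p1 = 0 has moves ·
  p2 = 0 + (rec X. 0 + 0 + a.0 + a.(0 + X)) has moves —a→ p1, —a→ p2
Reachable graph of Q (3 states):
  q0 = rec X. 0 + 0 + a.0 + b.(0 + X) has moves —a→ q1, —b→ q2
  q1 = 0 has moves ·
  q2 = 0 + (rec X. 0 + 0 + a.0 + b.(0 + X)) has moves —a→ q1, —b→ q2
Executing aa from P (initial set {p0}):
  after a @ step 1: {p1, p2}
  after a @ step 2: {p1, p2}
  P completes σ.
Executing aa from Q (initial set {q0}):
  after a @ step 1: {q1}
  after a @ step 2: no successor for Q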